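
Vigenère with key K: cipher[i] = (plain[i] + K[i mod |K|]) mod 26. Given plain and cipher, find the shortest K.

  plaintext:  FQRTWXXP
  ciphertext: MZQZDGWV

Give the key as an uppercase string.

  i= 0: M-F =  7 → H
  i= 1: Z-Q =  9 → J
  i= 2: Q-R = 25 → Z
  i= 3: Z-T =  6 → G
  i= 4: D-W =  7 → H
  i= 5: G-X =  9 → J
  i= 6: W-X = 25 → Z
  i= 7: V-P =  6 → G
  shifts repeat with period 4: HJZG

HJZG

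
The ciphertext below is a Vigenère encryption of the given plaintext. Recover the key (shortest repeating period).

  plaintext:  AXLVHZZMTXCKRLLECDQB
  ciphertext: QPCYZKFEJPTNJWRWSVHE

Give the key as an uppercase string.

  i= 0: Q-A = 16 → Q
  i= 1: P-X = 18 → S
  i= 2: C-L = 17 → R
  i= 3: Y-V =  3 → D
  i= 4: Z-H = 18 → S
  i= 5: K-Z = 11 → L
  i= 6: F-Z =  6 → G
  i= 7: E-M = 18 → S
  i= 8: J-T = 16 → Q
  i= 9: P-X = 18 → S
  i=10: T-C = 17 → R
  i=11: N-K =  3 → D
  i=12: J-R = 18 → S
  i=13: W-L = 11 → L
  i=14: R-L =  6 → G
  i=15: W-E = 18 → S
  i=16: S-C = 16 → Q
  i=17: V-D = 18 → S
  i=18: H-Q = 17 → R
  i=19: E-B =  3 → D
  shifts repeat with period 8: QSRDSLGS

QSRDSLGS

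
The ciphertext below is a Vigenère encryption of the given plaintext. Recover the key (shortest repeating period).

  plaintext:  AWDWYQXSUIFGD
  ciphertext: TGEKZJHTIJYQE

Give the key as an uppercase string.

TKBOB

  i= 0: T-A = 19 → T
  i= 1: G-W = 10 → K
  i= 2: E-D =  1 → B
  i= 3: K-W = 14 → O
  i= 4: Z-Y =  1 → B
  i= 5: J-Q = 19 → T
  i= 6: H-X = 10 → K
  i= 7: T-S =  1 → B
  i= 8: I-U = 14 → O
  i= 9: J-I =  1 → B
  i=10: Y-F = 19 → T
  i=11: Q-G = 10 → K
  i=12: E-D =  1 → B
  shifts repeat with period 5: TKBOB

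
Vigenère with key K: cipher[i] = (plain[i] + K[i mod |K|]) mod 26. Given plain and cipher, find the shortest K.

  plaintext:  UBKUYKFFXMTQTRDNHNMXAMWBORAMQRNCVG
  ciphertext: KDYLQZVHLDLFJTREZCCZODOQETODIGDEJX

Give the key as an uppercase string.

  i= 0: K-U = 16 → Q
  i= 1: D-B =  2 → C
  i= 2: Y-K = 14 → O
  i= 3: L-U = 17 → R
  i= 4: Q-Y = 18 → S
  i= 5: Z-K = 15 → P
  i= 6: V-F = 16 → Q
  i= 7: H-F =  2 → C
  i= 8: L-X = 14 → O
  i= 9: D-M = 17 → R
  i=10: L-T = 18 → S
  i=11: F-Q = 15 → P
  i=12: J-T = 16 → Q
  i=13: T-R =  2 → C
  i=14: R-D = 14 → O
  i=15: E-N = 17 → R
  i=16: Z-H = 18 → S
  i=17: C-N = 15 → P
  i=18: C-M = 16 → Q
  i=19: Z-X =  2 → C
  i=20: O-A = 14 → O
  i=21: D-M = 17 → R
  i=22: O-W = 18 → S
  i=23: Q-B = 15 → P
  i=24: E-O = 16 → Q
  i=25: T-R =  2 → C
  i=26: O-A = 14 → O
  i=27: D-M = 17 → R
  i=28: I-Q = 18 → S
  i=29: G-R = 15 → P
  i=30: D-N = 16 → Q
  i=31: E-C =  2 → C
  i=32: J-V = 14 → O
  i=33: X-G = 17 → R
  shifts repeat with period 6: QCORSP

QCORSP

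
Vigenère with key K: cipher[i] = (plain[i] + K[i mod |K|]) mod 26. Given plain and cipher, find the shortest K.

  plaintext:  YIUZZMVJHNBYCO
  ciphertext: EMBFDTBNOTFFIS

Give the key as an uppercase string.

GEH

  i= 0: E-Y =  6 → G
  i= 1: M-I =  4 → E
  i= 2: B-U =  7 → H
  i= 3: F-Z =  6 → G
  i= 4: D-Z =  4 → E
  i= 5: T-M =  7 → H
  i= 6: B-V =  6 → G
  i= 7: N-J =  4 → E
  i= 8: O-H =  7 → H
  i= 9: T-N =  6 → G
  i=10: F-B =  4 → E
  i=11: F-Y =  7 → H
  i=12: I-C =  6 → G
  i=13: S-O =  4 → E
  shifts repeat with period 3: GEH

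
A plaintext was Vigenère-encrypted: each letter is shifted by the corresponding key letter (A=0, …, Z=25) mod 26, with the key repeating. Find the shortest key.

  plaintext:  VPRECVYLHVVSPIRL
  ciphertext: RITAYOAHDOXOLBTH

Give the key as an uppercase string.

  i= 0: R-V = 22 → W
  i= 1: I-P = 19 → T
  i= 2: T-R =  2 → C
  i= 3: A-E = 22 → W
  i= 4: Y-C = 22 → W
  i= 5: O-V = 19 → T
  i= 6: A-Y =  2 → C
  i= 7: H-L = 22 → W
  i= 8: D-H = 22 → W
  i= 9: O-V = 19 → T
  i=10: X-V =  2 → C
  i=11: O-S = 22 → W
  i=12: L-P = 22 → W
  i=13: B-I = 19 → T
  i=14: T-R =  2 → C
  i=15: H-L = 22 → W
  shifts repeat with period 4: WTCW

WTCW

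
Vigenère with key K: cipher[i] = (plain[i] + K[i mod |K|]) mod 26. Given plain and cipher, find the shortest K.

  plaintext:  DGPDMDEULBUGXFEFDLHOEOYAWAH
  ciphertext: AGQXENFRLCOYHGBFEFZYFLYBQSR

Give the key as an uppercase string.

  i= 0: A-D = 23 → X
  i= 1: G-G =  0 → A
  i= 2: Q-P =  1 → B
  i= 3: X-D = 20 → U
  i= 4: E-M = 18 → S
  i= 5: N-D = 10 → K
  i= 6: F-E =  1 → B
  i= 7: R-U = 23 → X
  i= 8: L-L =  0 → A
  i= 9: C-B =  1 → B
  i=10: O-U = 20 → U
  i=11: Y-G = 18 → S
  i=12: H-X = 10 → K
  i=13: G-F =  1 → B
  i=14: B-E = 23 → X
  i=15: F-F =  0 → A
  i=16: E-D =  1 → B
  i=17: F-L = 20 → U
  i=18: Z-H = 18 → S
  i=19: Y-O = 10 → K
  i=20: F-E =  1 → B
  i=21: L-O = 23 → X
  i=22: Y-Y =  0 → A
  i=23: B-A =  1 → B
  i=24: Q-W = 20 → U
  i=25: S-A = 18 → S
  i=26: R-H = 10 → K
  shifts repeat with period 7: XABUSKB

XABUSKB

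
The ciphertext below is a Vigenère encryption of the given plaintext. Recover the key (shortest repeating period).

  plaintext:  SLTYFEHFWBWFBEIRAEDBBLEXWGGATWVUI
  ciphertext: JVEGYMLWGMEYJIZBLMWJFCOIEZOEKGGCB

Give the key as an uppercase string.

RKLITIE

  i= 0: J-S = 17 → R
  i= 1: V-L = 10 → K
  i= 2: E-T = 11 → L
  i= 3: G-Y =  8 → I
  i= 4: Y-F = 19 → T
  i= 5: M-E =  8 → I
  i= 6: L-H =  4 → E
  i= 7: W-F = 17 → R
  i= 8: G-W = 10 → K
  i= 9: M-B = 11 → L
  i=10: E-W =  8 → I
  i=11: Y-F = 19 → T
  i=12: J-B =  8 → I
  i=13: I-E =  4 → E
  i=14: Z-I = 17 → R
  i=15: B-R = 10 → K
  i=16: L-A = 11 → L
  i=17: M-E =  8 → I
  i=18: W-D = 19 → T
  i=19: J-B =  8 → I
  i=20: F-B =  4 → E
  i=21: C-L = 17 → R
  i=22: O-E = 10 → K
  i=23: I-X = 11 → L
  i=24: E-W =  8 → I
  i=25: Z-G = 19 → T
  i=26: O-G =  8 → I
  i=27: E-A =  4 → E
  i=28: K-T = 17 → R
  i=29: G-W = 10 → K
  i=30: G-V = 11 → L
  i=31: C-U =  8 → I
  i=32: B-I = 19 → T
  shifts repeat with period 7: RKLITIE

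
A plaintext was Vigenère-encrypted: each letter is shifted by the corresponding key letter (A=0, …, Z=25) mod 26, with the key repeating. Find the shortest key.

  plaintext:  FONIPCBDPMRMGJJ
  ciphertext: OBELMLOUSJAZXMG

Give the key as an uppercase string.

JNRDX

  i= 0: O-F =  9 → J
  i= 1: B-O = 13 → N
  i= 2: E-N = 17 → R
  i= 3: L-I =  3 → D
  i= 4: M-P = 23 → X
  i= 5: L-C =  9 → J
  i= 6: O-B = 13 → N
  i= 7: U-D = 17 → R
  i= 8: S-P =  3 → D
  i= 9: J-M = 23 → X
  i=10: A-R =  9 → J
  i=11: Z-M = 13 → N
  i=12: X-G = 17 → R
  i=13: M-J =  3 → D
  i=14: G-J = 23 → X
  shifts repeat with period 5: JNRDX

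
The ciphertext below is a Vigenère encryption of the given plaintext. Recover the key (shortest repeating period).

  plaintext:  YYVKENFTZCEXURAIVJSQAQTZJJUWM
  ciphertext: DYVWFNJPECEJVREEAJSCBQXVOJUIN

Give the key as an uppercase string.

  i= 0: D-Y =  5 → F
  i= 1: Y-Y =  0 → A
  i= 2: V-V =  0 → A
  i= 3: W-K = 12 → M
  i= 4: F-E =  1 → B
  i= 5: N-N =  0 → A
  i= 6: J-F =  4 → E
  i= 7: P-T = 22 → W
  i= 8: E-Z =  5 → F
  i= 9: C-C =  0 → A
  i=10: E-E =  0 → A
  i=11: J-X = 12 → M
  i=12: V-U =  1 → B
  i=13: R-R =  0 → A
  i=14: E-A =  4 → E
  i=15: E-I = 22 → W
  i=16: A-V =  5 → F
  i=17: J-J =  0 → A
  i=18: S-S =  0 → A
  i=19: C-Q = 12 → M
  i=20: B-A =  1 → B
  i=21: Q-Q =  0 → A
  i=22: X-T =  4 → E
  i=23: V-Z = 22 → W
  i=24: O-J =  5 → F
  i=25: J-J =  0 → A
  i=26: U-U =  0 → A
  i=27: I-W = 12 → M
  i=28: N-M =  1 → B
  shifts repeat with period 8: FAAMBAEW

FAAMBAEW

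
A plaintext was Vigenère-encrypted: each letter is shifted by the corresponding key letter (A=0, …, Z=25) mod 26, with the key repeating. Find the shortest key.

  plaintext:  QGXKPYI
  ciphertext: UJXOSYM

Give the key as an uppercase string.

  i= 0: U-Q =  4 → E
  i= 1: J-G =  3 → D
  i= 2: X-X =  0 → A
  i= 3: O-K =  4 → E
  i= 4: S-P =  3 → D
  i= 5: Y-Y =  0 → A
  i= 6: M-I =  4 → E
  shifts repeat with period 3: EDA

EDA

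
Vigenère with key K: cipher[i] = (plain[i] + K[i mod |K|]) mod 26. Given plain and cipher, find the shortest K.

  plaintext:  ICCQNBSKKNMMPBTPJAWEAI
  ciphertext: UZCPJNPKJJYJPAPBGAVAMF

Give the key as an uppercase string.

MXAZW

  i= 0: U-I = 12 → M
  i= 1: Z-C = 23 → X
  i= 2: C-C =  0 → A
  i= 3: P-Q = 25 → Z
  i= 4: J-N = 22 → W
  i= 5: N-B = 12 → M
  i= 6: P-S = 23 → X
  i= 7: K-K =  0 → A
  i= 8: J-K = 25 → Z
  i= 9: J-N = 22 → W
  i=10: Y-M = 12 → M
  i=11: J-M = 23 → X
  i=12: P-P =  0 → A
  i=13: A-B = 25 → Z
  i=14: P-T = 22 → W
  i=15: B-P = 12 → M
  i=16: G-J = 23 → X
  i=17: A-A =  0 → A
  i=18: V-W = 25 → Z
  i=19: A-E = 22 → W
  i=20: M-A = 12 → M
  i=21: F-I = 23 → X
  shifts repeat with period 5: MXAZW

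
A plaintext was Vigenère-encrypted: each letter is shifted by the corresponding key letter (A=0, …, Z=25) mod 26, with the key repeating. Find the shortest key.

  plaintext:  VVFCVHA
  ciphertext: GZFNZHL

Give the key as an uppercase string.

LEA

  i= 0: G-V = 11 → L
  i= 1: Z-V =  4 → E
  i= 2: F-F =  0 → A
  i= 3: N-C = 11 → L
  i= 4: Z-V =  4 → E
  i= 5: H-H =  0 → A
  i= 6: L-A = 11 → L
  shifts repeat with period 3: LEA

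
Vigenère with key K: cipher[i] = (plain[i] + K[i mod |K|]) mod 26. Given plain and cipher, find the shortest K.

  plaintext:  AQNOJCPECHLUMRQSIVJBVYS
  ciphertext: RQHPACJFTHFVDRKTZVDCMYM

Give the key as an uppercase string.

  i= 0: R-A = 17 → R
  i= 1: Q-Q =  0 → A
  i= 2: H-N = 20 → U
  i= 3: P-O =  1 → B
  i= 4: A-J = 17 → R
  i= 5: C-C =  0 → A
  i= 6: J-P = 20 → U
  i= 7: F-E =  1 → B
  i= 8: T-C = 17 → R
  i= 9: H-H =  0 → A
  i=10: F-L = 20 → U
  i=11: V-U =  1 → B
  i=12: D-M = 17 → R
  i=13: R-R =  0 → A
  i=14: K-Q = 20 → U
  i=15: T-S =  1 → B
  i=16: Z-I = 17 → R
  i=17: V-V =  0 → A
  i=18: D-J = 20 → U
  i=19: C-B =  1 → B
  i=20: M-V = 17 → R
  i=21: Y-Y =  0 → A
  i=22: M-S = 20 → U
  shifts repeat with period 4: RAUB

RAUB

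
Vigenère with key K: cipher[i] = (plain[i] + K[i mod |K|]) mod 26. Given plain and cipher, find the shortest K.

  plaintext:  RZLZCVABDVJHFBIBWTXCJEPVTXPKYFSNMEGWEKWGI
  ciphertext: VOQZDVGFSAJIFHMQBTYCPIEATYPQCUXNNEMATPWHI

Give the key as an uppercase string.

EPFABAG

  i= 0: V-R =  4 → E
  i= 1: O-Z = 15 → P
  i= 2: Q-L =  5 → F
  i= 3: Z-Z =  0 → A
  i= 4: D-C =  1 → B
  i= 5: V-V =  0 → A
  i= 6: G-A =  6 → G
  i= 7: F-B =  4 → E
  i= 8: S-D = 15 → P
  i= 9: A-V =  5 → F
  i=10: J-J =  0 → A
  i=11: I-H =  1 → B
  i=12: F-F =  0 → A
  i=13: H-B =  6 → G
  i=14: M-I =  4 → E
  i=15: Q-B = 15 → P
  i=16: B-W =  5 → F
  i=17: T-T =  0 → A
  i=18: Y-X =  1 → B
  i=19: C-C =  0 → A
  i=20: P-J =  6 → G
  i=21: I-E =  4 → E
  i=22: E-P = 15 → P
  i=23: A-V =  5 → F
  i=24: T-T =  0 → A
  i=25: Y-X =  1 → B
  i=26: P-P =  0 → A
  i=27: Q-K =  6 → G
  i=28: C-Y =  4 → E
  i=29: U-F = 15 → P
  i=30: X-S =  5 → F
  i=31: N-N =  0 → A
  i=32: N-M =  1 → B
  i=33: E-E =  0 → A
  i=34: M-G =  6 → G
  i=35: A-W =  4 → E
  i=36: T-E = 15 → P
  i=37: P-K =  5 → F
  i=38: W-W =  0 → A
  i=39: H-G =  1 → B
  i=40: I-I =  0 → A
  shifts repeat with period 7: EPFABAG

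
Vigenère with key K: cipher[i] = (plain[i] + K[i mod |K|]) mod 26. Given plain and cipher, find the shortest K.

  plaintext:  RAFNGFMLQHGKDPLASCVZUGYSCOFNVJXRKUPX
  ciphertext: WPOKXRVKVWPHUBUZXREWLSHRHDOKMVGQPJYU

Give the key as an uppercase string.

  i= 0: W-R =  5 → F
  i= 1: P-A = 15 → P
  i= 2: O-F =  9 → J
  i= 3: K-N = 23 → X
  i= 4: X-G = 17 → R
  i= 5: R-F = 12 → M
  i= 6: V-M =  9 → J
  i= 7: K-L = 25 → Z
  i= 8: V-Q =  5 → F
  i= 9: W-H = 15 → P
  i=10: P-G =  9 → J
  i=11: H-K = 23 → X
  i=12: U-D = 17 → R
  i=13: B-P = 12 → M
  i=14: U-L =  9 → J
  i=15: Z-A = 25 → Z
  i=16: X-S =  5 → F
  i=17: R-C = 15 → P
  i=18: E-V =  9 → J
  i=19: W-Z = 23 → X
  i=20: L-U = 17 → R
  i=21: S-G = 12 → M
  i=22: H-Y =  9 → J
  i=23: R-S = 25 → Z
  i=24: H-C =  5 → F
  i=25: D-O = 15 → P
  i=26: O-F =  9 → J
  i=27: K-N = 23 → X
  i=28: M-V = 17 → R
  i=29: V-J = 12 → M
  i=30: G-X =  9 → J
  i=31: Q-R = 25 → Z
  i=32: P-K =  5 → F
  i=33: J-U = 15 → P
  i=34: Y-P =  9 → J
  i=35: U-X = 23 → X
  shifts repeat with period 8: FPJXRMJZ

FPJXRMJZ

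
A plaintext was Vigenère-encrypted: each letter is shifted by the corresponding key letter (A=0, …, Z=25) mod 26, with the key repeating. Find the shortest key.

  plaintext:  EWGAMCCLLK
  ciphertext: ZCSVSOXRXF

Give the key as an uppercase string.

VGM

  i= 0: Z-E = 21 → V
  i= 1: C-W =  6 → G
  i= 2: S-G = 12 → M
  i= 3: V-A = 21 → V
  i= 4: S-M =  6 → G
  i= 5: O-C = 12 → M
  i= 6: X-C = 21 → V
  i= 7: R-L =  6 → G
  i= 8: X-L = 12 → M
  i= 9: F-K = 21 → V
  shifts repeat with period 3: VGM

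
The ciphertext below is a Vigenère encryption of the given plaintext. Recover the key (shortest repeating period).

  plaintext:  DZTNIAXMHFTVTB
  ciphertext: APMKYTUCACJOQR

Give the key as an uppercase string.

  i= 0: A-D = 23 → X
  i= 1: P-Z = 16 → Q
  i= 2: M-T = 19 → T
  i= 3: K-N = 23 → X
  i= 4: Y-I = 16 → Q
  i= 5: T-A = 19 → T
  i= 6: U-X = 23 → X
  i= 7: C-M = 16 → Q
  i= 8: A-H = 19 → T
  i= 9: C-F = 23 → X
  i=10: J-T = 16 → Q
  i=11: O-V = 19 → T
  i=12: Q-T = 23 → X
  i=13: R-B = 16 → Q
  shifts repeat with period 3: XQT

XQT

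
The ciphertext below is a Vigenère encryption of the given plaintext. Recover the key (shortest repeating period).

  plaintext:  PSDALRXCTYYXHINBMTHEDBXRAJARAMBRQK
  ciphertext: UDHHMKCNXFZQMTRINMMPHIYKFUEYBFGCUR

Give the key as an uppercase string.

FLEHBT

  i= 0: U-P =  5 → F
  i= 1: D-S = 11 → L
  i= 2: H-D =  4 → E
  i= 3: H-A =  7 → H
  i= 4: M-L =  1 → B
  i= 5: K-R = 19 → T
  i= 6: C-X =  5 → F
  i= 7: N-C = 11 → L
  i= 8: X-T =  4 → E
  i= 9: F-Y =  7 → H
  i=10: Z-Y =  1 → B
  i=11: Q-X = 19 → T
  i=12: M-H =  5 → F
  i=13: T-I = 11 → L
  i=14: R-N =  4 → E
  i=15: I-B =  7 → H
  i=16: N-M =  1 → B
  i=17: M-T = 19 → T
  i=18: M-H =  5 → F
  i=19: P-E = 11 → L
  i=20: H-D =  4 → E
  i=21: I-B =  7 → H
  i=22: Y-X =  1 → B
  i=23: K-R = 19 → T
  i=24: F-A =  5 → F
  i=25: U-J = 11 → L
  i=26: E-A =  4 → E
  i=27: Y-R =  7 → H
  i=28: B-A =  1 → B
  i=29: F-M = 19 → T
  i=30: G-B =  5 → F
  i=31: C-R = 11 → L
  i=32: U-Q =  4 → E
  i=33: R-K =  7 → H
  shifts repeat with period 6: FLEHBT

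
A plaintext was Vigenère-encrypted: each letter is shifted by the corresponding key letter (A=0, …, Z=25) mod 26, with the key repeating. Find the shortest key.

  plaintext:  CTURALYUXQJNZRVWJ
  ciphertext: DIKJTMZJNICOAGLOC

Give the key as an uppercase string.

  i= 0: D-C =  1 → B
  i= 1: I-T = 15 → P
  i= 2: K-U = 16 → Q
  i= 3: J-R = 18 → S
  i= 4: T-A = 19 → T
  i= 5: M-L =  1 → B
  i= 6: Z-Y =  1 → B
  i= 7: J-U = 15 → P
  i= 8: N-X = 16 → Q
  i= 9: I-Q = 18 → S
  i=10: C-J = 19 → T
  i=11: O-N =  1 → B
  i=12: A-Z =  1 → B
  i=13: G-R = 15 → P
  i=14: L-V = 16 → Q
  i=15: O-W = 18 → S
  i=16: C-J = 19 → T
  shifts repeat with period 6: BPQSTB

BPQSTB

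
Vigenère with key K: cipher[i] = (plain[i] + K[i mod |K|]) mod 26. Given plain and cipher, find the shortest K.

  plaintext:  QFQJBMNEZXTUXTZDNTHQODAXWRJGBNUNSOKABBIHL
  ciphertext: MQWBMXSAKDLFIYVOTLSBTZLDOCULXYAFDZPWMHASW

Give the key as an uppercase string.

WLGSLLF

  i= 0: M-Q = 22 → W
  i= 1: Q-F = 11 → L
  i= 2: W-Q =  6 → G
  i= 3: B-J = 18 → S
  i= 4: M-B = 11 → L
  i= 5: X-M = 11 → L
  i= 6: S-N =  5 → F
  i= 7: A-E = 22 → W
  i= 8: K-Z = 11 → L
  i= 9: D-X =  6 → G
  i=10: L-T = 18 → S
  i=11: F-U = 11 → L
  i=12: I-X = 11 → L
  i=13: Y-T =  5 → F
  i=14: V-Z = 22 → W
  i=15: O-D = 11 → L
  i=16: T-N =  6 → G
  i=17: L-T = 18 → S
  i=18: S-H = 11 → L
  i=19: B-Q = 11 → L
  i=20: T-O =  5 → F
  i=21: Z-D = 22 → W
  i=22: L-A = 11 → L
  i=23: D-X =  6 → G
  i=24: O-W = 18 → S
  i=25: C-R = 11 → L
  i=26: U-J = 11 → L
  i=27: L-G =  5 → F
  i=28: X-B = 22 → W
  i=29: Y-N = 11 → L
  i=30: A-U =  6 → G
  i=31: F-N = 18 → S
  i=32: D-S = 11 → L
  i=33: Z-O = 11 → L
  i=34: P-K =  5 → F
  i=35: W-A = 22 → W
  i=36: M-B = 11 → L
  i=37: H-B =  6 → G
  i=38: A-I = 18 → S
  i=39: S-H = 11 → L
  i=40: W-L = 11 → L
  shifts repeat with period 7: WLGSLLF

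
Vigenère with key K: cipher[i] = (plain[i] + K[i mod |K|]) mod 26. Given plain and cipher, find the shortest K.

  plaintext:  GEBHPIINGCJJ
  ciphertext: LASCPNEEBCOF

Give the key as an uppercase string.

  i= 0: L-G =  5 → F
  i= 1: A-E = 22 → W
  i= 2: S-B = 17 → R
  i= 3: C-H = 21 → V
  i= 4: P-P =  0 → A
  i= 5: N-I =  5 → F
  i= 6: E-I = 22 → W
  i= 7: E-N = 17 → R
  i= 8: B-G = 21 → V
  i= 9: C-C =  0 → A
  i=10: O-J =  5 → F
  i=11: F-J = 22 → W
  shifts repeat with period 5: FWRVA

FWRVA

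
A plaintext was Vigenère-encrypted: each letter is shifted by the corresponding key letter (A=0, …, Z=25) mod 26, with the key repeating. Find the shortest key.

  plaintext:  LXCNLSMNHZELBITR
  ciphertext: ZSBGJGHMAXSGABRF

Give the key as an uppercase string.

  i= 0: Z-L = 14 → O
  i= 1: S-X = 21 → V
  i= 2: B-C = 25 → Z
  i= 3: G-N = 19 → T
  i= 4: J-L = 24 → Y
  i= 5: G-S = 14 → O
  i= 6: H-M = 21 → V
  i= 7: M-N = 25 → Z
  i= 8: A-H = 19 → T
  i= 9: X-Z = 24 → Y
  i=10: S-E = 14 → O
  i=11: G-L = 21 → V
  i=12: A-B = 25 → Z
  i=13: B-I = 19 → T
  i=14: R-T = 24 → Y
  i=15: F-R = 14 → O
  shifts repeat with period 5: OVZTY

OVZTY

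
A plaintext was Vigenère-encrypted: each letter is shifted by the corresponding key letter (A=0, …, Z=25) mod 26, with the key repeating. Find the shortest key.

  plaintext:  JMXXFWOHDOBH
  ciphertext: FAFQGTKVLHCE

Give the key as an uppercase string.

  i= 0: F-J = 22 → W
  i= 1: A-M = 14 → O
  i= 2: F-X =  8 → I
  i= 3: Q-X = 19 → T
  i= 4: G-F =  1 → B
  i= 5: T-W = 23 → X
  i= 6: K-O = 22 → W
  i= 7: V-H = 14 → O
  i= 8: L-D =  8 → I
  i= 9: H-O = 19 → T
  i=10: C-B =  1 → B
  i=11: E-H = 23 → X
  shifts repeat with period 6: WOITBX

WOITBX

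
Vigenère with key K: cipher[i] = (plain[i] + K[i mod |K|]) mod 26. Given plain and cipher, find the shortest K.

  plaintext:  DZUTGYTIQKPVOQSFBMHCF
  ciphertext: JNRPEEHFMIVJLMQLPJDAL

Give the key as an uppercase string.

GOXWY

  i= 0: J-D =  6 → G
  i= 1: N-Z = 14 → O
  i= 2: R-U = 23 → X
  i= 3: P-T = 22 → W
  i= 4: E-G = 24 → Y
  i= 5: E-Y =  6 → G
  i= 6: H-T = 14 → O
  i= 7: F-I = 23 → X
  i= 8: M-Q = 22 → W
  i= 9: I-K = 24 → Y
  i=10: V-P =  6 → G
  i=11: J-V = 14 → O
  i=12: L-O = 23 → X
  i=13: M-Q = 22 → W
  i=14: Q-S = 24 → Y
  i=15: L-F =  6 → G
  i=16: P-B = 14 → O
  i=17: J-M = 23 → X
  i=18: D-H = 22 → W
  i=19: A-C = 24 → Y
  i=20: L-F =  6 → G
  shifts repeat with period 5: GOXWY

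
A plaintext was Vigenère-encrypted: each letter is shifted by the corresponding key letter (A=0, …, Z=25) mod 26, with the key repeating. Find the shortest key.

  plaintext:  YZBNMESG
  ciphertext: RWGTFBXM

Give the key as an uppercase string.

  i= 0: R-Y = 19 → T
  i= 1: W-Z = 23 → X
  i= 2: G-B =  5 → F
  i= 3: T-N =  6 → G
  i= 4: F-M = 19 → T
  i= 5: B-E = 23 → X
  i= 6: X-S =  5 → F
  i= 7: M-G =  6 → G
  shifts repeat with period 4: TXFG

TXFG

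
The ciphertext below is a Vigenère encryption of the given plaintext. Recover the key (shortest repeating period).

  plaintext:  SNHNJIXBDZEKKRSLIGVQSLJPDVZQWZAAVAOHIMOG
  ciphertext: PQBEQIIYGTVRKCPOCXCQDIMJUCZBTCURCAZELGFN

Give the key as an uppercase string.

XDURHAL

  i= 0: P-S = 23 → X
  i= 1: Q-N =  3 → D
  i= 2: B-H = 20 → U
  i= 3: E-N = 17 → R
  i= 4: Q-J =  7 → H
  i= 5: I-I =  0 → A
  i= 6: I-X = 11 → L
  i= 7: Y-B = 23 → X
  i= 8: G-D =  3 → D
  i= 9: T-Z = 20 → U
  i=10: V-E = 17 → R
  i=11: R-K =  7 → H
  i=12: K-K =  0 → A
  i=13: C-R = 11 → L
  i=14: P-S = 23 → X
  i=15: O-L =  3 → D
  i=16: C-I = 20 → U
  i=17: X-G = 17 → R
  i=18: C-V =  7 → H
  i=19: Q-Q =  0 → A
  i=20: D-S = 11 → L
  i=21: I-L = 23 → X
  i=22: M-J =  3 → D
  i=23: J-P = 20 → U
  i=24: U-D = 17 → R
  i=25: C-V =  7 → H
  i=26: Z-Z =  0 → A
  i=27: B-Q = 11 → L
  i=28: T-W = 23 → X
  i=29: C-Z =  3 → D
  i=30: U-A = 20 → U
  i=31: R-A = 17 → R
  i=32: C-V =  7 → H
  i=33: A-A =  0 → A
  i=34: Z-O = 11 → L
  i=35: E-H = 23 → X
  i=36: L-I =  3 → D
  i=37: G-M = 20 → U
  i=38: F-O = 17 → R
  i=39: N-G =  7 → H
  shifts repeat with period 7: XDURHAL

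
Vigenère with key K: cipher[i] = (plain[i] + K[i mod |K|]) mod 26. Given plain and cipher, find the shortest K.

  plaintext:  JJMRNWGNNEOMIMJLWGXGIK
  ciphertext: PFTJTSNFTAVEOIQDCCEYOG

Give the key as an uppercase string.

  i= 0: P-J =  6 → G
  i= 1: F-J = 22 → W
  i= 2: T-M =  7 → H
  i= 3: J-R = 18 → S
  i= 4: T-N =  6 → G
  i= 5: S-W = 22 → W
  i= 6: N-G =  7 → H
  i= 7: F-N = 18 → S
  i= 8: T-N =  6 → G
  i= 9: A-E = 22 → W
  i=10: V-O =  7 → H
  i=11: E-M = 18 → S
  i=12: O-I =  6 → G
  i=13: I-M = 22 → W
  i=14: Q-J =  7 → H
  i=15: D-L = 18 → S
  i=16: C-W =  6 → G
  i=17: C-G = 22 → W
  i=18: E-X =  7 → H
  i=19: Y-G = 18 → S
  i=20: O-I =  6 → G
  i=21: G-K = 22 → W
  shifts repeat with period 4: GWHS

GWHS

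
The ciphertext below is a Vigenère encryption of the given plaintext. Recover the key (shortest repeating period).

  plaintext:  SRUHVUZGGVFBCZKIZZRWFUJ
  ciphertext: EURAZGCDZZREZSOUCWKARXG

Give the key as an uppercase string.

  i= 0: E-S = 12 → M
  i= 1: U-R =  3 → D
  i= 2: R-U = 23 → X
  i= 3: A-H = 19 → T
  i= 4: Z-V =  4 → E
  i= 5: G-U = 12 → M
  i= 6: C-Z =  3 → D
  i= 7: D-G = 23 → X
  i= 8: Z-G = 19 → T
  i= 9: Z-V =  4 → E
  i=10: R-F = 12 → M
  i=11: E-B =  3 → D
  i=12: Z-C = 23 → X
  i=13: S-Z = 19 → T
  i=14: O-K =  4 → E
  i=15: U-I = 12 → M
  i=16: C-Z =  3 → D
  i=17: W-Z = 23 → X
  i=18: K-R = 19 → T
  i=19: A-W =  4 → E
  i=20: R-F = 12 → M
  i=21: X-U =  3 → D
  i=22: G-J = 23 → X
  shifts repeat with period 5: MDXTE

MDXTE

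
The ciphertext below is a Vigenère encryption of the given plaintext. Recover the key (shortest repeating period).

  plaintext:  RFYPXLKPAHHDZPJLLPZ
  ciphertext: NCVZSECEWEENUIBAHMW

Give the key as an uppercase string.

WXXKVTSP

  i= 0: N-R = 22 → W
  i= 1: C-F = 23 → X
  i= 2: V-Y = 23 → X
  i= 3: Z-P = 10 → K
  i= 4: S-X = 21 → V
  i= 5: E-L = 19 → T
  i= 6: C-K = 18 → S
  i= 7: E-P = 15 → P
  i= 8: W-A = 22 → W
  i= 9: E-H = 23 → X
  i=10: E-H = 23 → X
  i=11: N-D = 10 → K
  i=12: U-Z = 21 → V
  i=13: I-P = 19 → T
  i=14: B-J = 18 → S
  i=15: A-L = 15 → P
  i=16: H-L = 22 → W
  i=17: M-P = 23 → X
  i=18: W-Z = 23 → X
  shifts repeat with period 8: WXXKVTSP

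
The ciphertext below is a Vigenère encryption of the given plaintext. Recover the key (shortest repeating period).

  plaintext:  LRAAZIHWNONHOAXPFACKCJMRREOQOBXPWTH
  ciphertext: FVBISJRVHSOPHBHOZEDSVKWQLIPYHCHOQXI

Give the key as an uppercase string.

UEBITBKZ

  i= 0: F-L = 20 → U
  i= 1: V-R =  4 → E
  i= 2: B-A =  1 → B
  i= 3: I-A =  8 → I
  i= 4: S-Z = 19 → T
  i= 5: J-I =  1 → B
  i= 6: R-H = 10 → K
  i= 7: V-W = 25 → Z
  i= 8: H-N = 20 → U
  i= 9: S-O =  4 → E
  i=10: O-N =  1 → B
  i=11: P-H =  8 → I
  i=12: H-O = 19 → T
  i=13: B-A =  1 → B
  i=14: H-X = 10 → K
  i=15: O-P = 25 → Z
  i=16: Z-F = 20 → U
  i=17: E-A =  4 → E
  i=18: D-C =  1 → B
  i=19: S-K =  8 → I
  i=20: V-C = 19 → T
  i=21: K-J =  1 → B
  i=22: W-M = 10 → K
  i=23: Q-R = 25 → Z
  i=24: L-R = 20 → U
  i=25: I-E =  4 → E
  i=26: P-O =  1 → B
  i=27: Y-Q =  8 → I
  i=28: H-O = 19 → T
  i=29: C-B =  1 → B
  i=30: H-X = 10 → K
  i=31: O-P = 25 → Z
  i=32: Q-W = 20 → U
  i=33: X-T =  4 → E
  i=34: I-H =  1 → B
  shifts repeat with period 8: UEBITBKZ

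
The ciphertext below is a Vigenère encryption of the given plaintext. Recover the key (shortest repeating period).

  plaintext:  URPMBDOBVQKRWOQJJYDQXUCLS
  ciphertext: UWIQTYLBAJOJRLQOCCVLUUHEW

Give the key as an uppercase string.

  i= 0: U-U =  0 → A
  i= 1: W-R =  5 → F
  i= 2: I-P = 19 → T
  i= 3: Q-M =  4 → E
  i= 4: T-B = 18 → S
  i= 5: Y-D = 21 → V
  i= 6: L-O = 23 → X
  i= 7: B-B =  0 → A
  i= 8: A-V =  5 → F
  i= 9: J-Q = 19 → T
  i=10: O-K =  4 → E
  i=11: J-R = 18 → S
  i=12: R-W = 21 → V
  i=13: L-O = 23 → X
  i=14: Q-Q =  0 → A
  i=15: O-J =  5 → F
  i=16: C-J = 19 → T
  i=17: C-Y =  4 → E
  i=18: V-D = 18 → S
  i=19: L-Q = 21 → V
  i=20: U-X = 23 → X
  i=21: U-U =  0 → A
  i=22: H-C =  5 → F
  i=23: E-L = 19 → T
  i=24: W-S =  4 → E
  shifts repeat with period 7: AFTESVX

AFTESVX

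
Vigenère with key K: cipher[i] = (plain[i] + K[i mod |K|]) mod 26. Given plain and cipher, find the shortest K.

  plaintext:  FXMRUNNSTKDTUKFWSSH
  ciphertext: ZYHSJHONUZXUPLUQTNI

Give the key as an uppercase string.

  i= 0: Z-F = 20 → U
  i= 1: Y-X =  1 → B
  i= 2: H-M = 21 → V
  i= 3: S-R =  1 → B
  i= 4: J-U = 15 → P
  i= 5: H-N = 20 → U
  i= 6: O-N =  1 → B
  i= 7: N-S = 21 → V
  i= 8: U-T =  1 → B
  i= 9: Z-K = 15 → P
  i=10: X-D = 20 → U
  i=11: U-T =  1 → B
  i=12: P-U = 21 → V
  i=13: L-K =  1 → B
  i=14: U-F = 15 → P
  i=15: Q-W = 20 → U
  i=16: T-S =  1 → B
  i=17: N-S = 21 → V
  i=18: I-H =  1 → B
  shifts repeat with period 5: UBVBP

UBVBP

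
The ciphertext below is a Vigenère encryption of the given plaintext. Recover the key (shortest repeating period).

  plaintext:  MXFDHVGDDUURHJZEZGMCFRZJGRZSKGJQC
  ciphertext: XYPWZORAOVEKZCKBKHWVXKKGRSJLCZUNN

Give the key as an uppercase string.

  i= 0: X-M = 11 → L
  i= 1: Y-X =  1 → B
  i= 2: P-F = 10 → K
  i= 3: W-D = 19 → T
  i= 4: Z-H = 18 → S
  i= 5: O-V = 19 → T
  i= 6: R-G = 11 → L
  i= 7: A-D = 23 → X
  i= 8: O-D = 11 → L
  i= 9: V-U =  1 → B
  i=10: E-U = 10 → K
  i=11: K-R = 19 → T
  i=12: Z-H = 18 → S
  i=13: C-J = 19 → T
  i=14: K-Z = 11 → L
  i=15: B-E = 23 → X
  i=16: K-Z = 11 → L
  i=17: H-G =  1 → B
  i=18: W-M = 10 → K
  i=19: V-C = 19 → T
  i=20: X-F = 18 → S
  i=21: K-R = 19 → T
  i=22: K-Z = 11 → L
  i=23: G-J = 23 → X
  i=24: R-G = 11 → L
  i=25: S-R =  1 → B
  i=26: J-Z = 10 → K
  i=27: L-S = 19 → T
  i=28: C-K = 18 → S
  i=29: Z-G = 19 → T
  i=30: U-J = 11 → L
  i=31: N-Q = 23 → X
  i=32: N-C = 11 → L
  shifts repeat with period 8: LBKTSTLX

LBKTSTLX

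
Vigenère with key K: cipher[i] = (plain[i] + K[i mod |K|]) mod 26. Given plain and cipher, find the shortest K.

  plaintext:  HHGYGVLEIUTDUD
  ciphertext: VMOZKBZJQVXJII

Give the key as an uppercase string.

OFIBEG

  i= 0: V-H = 14 → O
  i= 1: M-H =  5 → F
  i= 2: O-G =  8 → I
  i= 3: Z-Y =  1 → B
  i= 4: K-G =  4 → E
  i= 5: B-V =  6 → G
  i= 6: Z-L = 14 → O
  i= 7: J-E =  5 → F
  i= 8: Q-I =  8 → I
  i= 9: V-U =  1 → B
  i=10: X-T =  4 → E
  i=11: J-D =  6 → G
  i=12: I-U = 14 → O
  i=13: I-D =  5 → F
  shifts repeat with period 6: OFIBEG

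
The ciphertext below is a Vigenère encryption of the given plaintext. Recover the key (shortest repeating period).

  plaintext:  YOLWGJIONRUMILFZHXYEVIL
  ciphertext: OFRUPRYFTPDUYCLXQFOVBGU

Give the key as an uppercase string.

  i= 0: O-Y = 16 → Q
  i= 1: F-O = 17 → R
  i= 2: R-L =  6 → G
  i= 3: U-W = 24 → Y
  i= 4: P-G =  9 → J
  i= 5: R-J =  8 → I
  i= 6: Y-I = 16 → Q
  i= 7: F-O = 17 → R
  i= 8: T-N =  6 → G
  i= 9: P-R = 24 → Y
  i=10: D-U =  9 → J
  i=11: U-M =  8 → I
  i=12: Y-I = 16 → Q
  i=13: C-L = 17 → R
  i=14: L-F =  6 → G
  i=15: X-Z = 24 → Y
  i=16: Q-H =  9 → J
  i=17: F-X =  8 → I
  i=18: O-Y = 16 → Q
  i=19: V-E = 17 → R
  i=20: B-V =  6 → G
  i=21: G-I = 24 → Y
  i=22: U-L =  9 → J
  shifts repeat with period 6: QRGYJI

QRGYJI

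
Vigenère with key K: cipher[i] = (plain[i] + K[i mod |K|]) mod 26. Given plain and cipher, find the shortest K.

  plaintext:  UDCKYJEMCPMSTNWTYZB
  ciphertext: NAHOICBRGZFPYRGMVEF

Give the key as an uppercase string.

  i= 0: N-U = 19 → T
  i= 1: A-D = 23 → X
  i= 2: H-C =  5 → F
  i= 3: O-K =  4 → E
  i= 4: I-Y = 10 → K
  i= 5: C-J = 19 → T
  i= 6: B-E = 23 → X
  i= 7: R-M =  5 → F
  i= 8: G-C =  4 → E
  i= 9: Z-P = 10 → K
  i=10: F-M = 19 → T
  i=11: P-S = 23 → X
  i=12: Y-T =  5 → F
  i=13: R-N =  4 → E
  i=14: G-W = 10 → K
  i=15: M-T = 19 → T
  i=16: V-Y = 23 → X
  i=17: E-Z =  5 → F
  i=18: F-B =  4 → E
  shifts repeat with period 5: TXFEK

TXFEK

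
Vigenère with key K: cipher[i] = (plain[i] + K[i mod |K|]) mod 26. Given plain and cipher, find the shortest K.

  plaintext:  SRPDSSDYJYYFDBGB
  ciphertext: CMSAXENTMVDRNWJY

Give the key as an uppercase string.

KVDXFM

  i= 0: C-S = 10 → K
  i= 1: M-R = 21 → V
  i= 2: S-P =  3 → D
  i= 3: A-D = 23 → X
  i= 4: X-S =  5 → F
  i= 5: E-S = 12 → M
  i= 6: N-D = 10 → K
  i= 7: T-Y = 21 → V
  i= 8: M-J =  3 → D
  i= 9: V-Y = 23 → X
  i=10: D-Y =  5 → F
  i=11: R-F = 12 → M
  i=12: N-D = 10 → K
  i=13: W-B = 21 → V
  i=14: J-G =  3 → D
  i=15: Y-B = 23 → X
  shifts repeat with period 6: KVDXFM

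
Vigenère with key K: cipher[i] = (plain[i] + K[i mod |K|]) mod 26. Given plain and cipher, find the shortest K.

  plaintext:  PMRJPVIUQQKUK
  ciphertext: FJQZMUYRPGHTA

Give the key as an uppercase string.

QXZ

  i= 0: F-P = 16 → Q
  i= 1: J-M = 23 → X
  i= 2: Q-R = 25 → Z
  i= 3: Z-J = 16 → Q
  i= 4: M-P = 23 → X
  i= 5: U-V = 25 → Z
  i= 6: Y-I = 16 → Q
  i= 7: R-U = 23 → X
  i= 8: P-Q = 25 → Z
  i= 9: G-Q = 16 → Q
  i=10: H-K = 23 → X
  i=11: T-U = 25 → Z
  i=12: A-K = 16 → Q
  shifts repeat with period 3: QXZ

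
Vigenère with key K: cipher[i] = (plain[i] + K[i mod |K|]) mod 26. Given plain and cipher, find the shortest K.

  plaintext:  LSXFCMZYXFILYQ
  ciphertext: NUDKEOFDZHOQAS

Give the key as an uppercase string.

CCGF

  i= 0: N-L =  2 → C
  i= 1: U-S =  2 → C
  i= 2: D-X =  6 → G
  i= 3: K-F =  5 → F
  i= 4: E-C =  2 → C
  i= 5: O-M =  2 → C
  i= 6: F-Z =  6 → G
  i= 7: D-Y =  5 → F
  i= 8: Z-X =  2 → C
  i= 9: H-F =  2 → C
  i=10: O-I =  6 → G
  i=11: Q-L =  5 → F
  i=12: A-Y =  2 → C
  i=13: S-Q =  2 → C
  shifts repeat with period 4: CCGF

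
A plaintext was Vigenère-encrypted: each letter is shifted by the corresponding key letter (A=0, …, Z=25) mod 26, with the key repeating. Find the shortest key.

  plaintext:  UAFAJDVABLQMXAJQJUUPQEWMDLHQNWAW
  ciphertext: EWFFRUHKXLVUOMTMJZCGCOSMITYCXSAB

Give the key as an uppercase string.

KWAFIRM

  i= 0: E-U = 10 → K
  i= 1: W-A = 22 → W
  i= 2: F-F =  0 → A
  i= 3: F-A =  5 → F
  i= 4: R-J =  8 → I
  i= 5: U-D = 17 → R
  i= 6: H-V = 12 → M
  i= 7: K-A = 10 → K
  i= 8: X-B = 22 → W
  i= 9: L-L =  0 → A
  i=10: V-Q =  5 → F
  i=11: U-M =  8 → I
  i=12: O-X = 17 → R
  i=13: M-A = 12 → M
  i=14: T-J = 10 → K
  i=15: M-Q = 22 → W
  i=16: J-J =  0 → A
  i=17: Z-U =  5 → F
  i=18: C-U =  8 → I
  i=19: G-P = 17 → R
  i=20: C-Q = 12 → M
  i=21: O-E = 10 → K
  i=22: S-W = 22 → W
  i=23: M-M =  0 → A
  i=24: I-D =  5 → F
  i=25: T-L =  8 → I
  i=26: Y-H = 17 → R
  i=27: C-Q = 12 → M
  i=28: X-N = 10 → K
  i=29: S-W = 22 → W
  i=30: A-A =  0 → A
  i=31: B-W =  5 → F
  shifts repeat with period 7: KWAFIRM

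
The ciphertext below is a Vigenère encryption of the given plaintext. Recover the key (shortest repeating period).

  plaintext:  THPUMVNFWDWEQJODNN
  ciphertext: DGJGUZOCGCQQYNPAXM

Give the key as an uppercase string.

  i= 0: D-T = 10 → K
  i= 1: G-H = 25 → Z
  i= 2: J-P = 20 → U
  i= 3: G-U = 12 → M
  i= 4: U-M =  8 → I
  i= 5: Z-V =  4 → E
  i= 6: O-N =  1 → B
  i= 7: C-F = 23 → X
  i= 8: G-W = 10 → K
  i= 9: C-D = 25 → Z
  i=10: Q-W = 20 → U
  i=11: Q-E = 12 → M
  i=12: Y-Q =  8 → I
  i=13: N-J =  4 → E
  i=14: P-O =  1 → B
  i=15: A-D = 23 → X
  i=16: X-N = 10 → K
  i=17: M-N = 25 → Z
  shifts repeat with period 8: KZUMIEBX

KZUMIEBX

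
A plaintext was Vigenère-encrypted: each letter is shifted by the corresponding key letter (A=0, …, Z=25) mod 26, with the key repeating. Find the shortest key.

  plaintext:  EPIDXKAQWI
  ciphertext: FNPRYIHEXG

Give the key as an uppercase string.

BYHO

  i= 0: F-E =  1 → B
  i= 1: N-P = 24 → Y
  i= 2: P-I =  7 → H
  i= 3: R-D = 14 → O
  i= 4: Y-X =  1 → B
  i= 5: I-K = 24 → Y
  i= 6: H-A =  7 → H
  i= 7: E-Q = 14 → O
  i= 8: X-W =  1 → B
  i= 9: G-I = 24 → Y
  shifts repeat with period 4: BYHO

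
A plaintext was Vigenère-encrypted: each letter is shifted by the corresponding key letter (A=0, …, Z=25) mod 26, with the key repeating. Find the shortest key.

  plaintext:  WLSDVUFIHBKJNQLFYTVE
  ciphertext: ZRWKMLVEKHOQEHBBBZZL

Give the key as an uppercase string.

DGEHRRQW

  i= 0: Z-W =  3 → D
  i= 1: R-L =  6 → G
  i= 2: W-S =  4 → E
  i= 3: K-D =  7 → H
  i= 4: M-V = 17 → R
  i= 5: L-U = 17 → R
  i= 6: V-F = 16 → Q
  i= 7: E-I = 22 → W
  i= 8: K-H =  3 → D
  i= 9: H-B =  6 → G
  i=10: O-K =  4 → E
  i=11: Q-J =  7 → H
  i=12: E-N = 17 → R
  i=13: H-Q = 17 → R
  i=14: B-L = 16 → Q
  i=15: B-F = 22 → W
  i=16: B-Y =  3 → D
  i=17: Z-T =  6 → G
  i=18: Z-V =  4 → E
  i=19: L-E =  7 → H
  shifts repeat with period 8: DGEHRRQW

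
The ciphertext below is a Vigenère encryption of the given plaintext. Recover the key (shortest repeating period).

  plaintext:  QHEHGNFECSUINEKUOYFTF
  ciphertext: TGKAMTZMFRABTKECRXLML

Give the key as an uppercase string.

  i= 0: T-Q =  3 → D
  i= 1: G-H = 25 → Z
  i= 2: K-E =  6 → G
  i= 3: A-H = 19 → T
  i= 4: M-G =  6 → G
  i= 5: T-N =  6 → G
  i= 6: Z-F = 20 → U
  i= 7: M-E =  8 → I
  i= 8: F-C =  3 → D
  i= 9: R-S = 25 → Z
  i=10: A-U =  6 → G
  i=11: B-I = 19 → T
  i=12: T-N =  6 → G
  i=13: K-E =  6 → G
  i=14: E-K = 20 → U
  i=15: C-U =  8 → I
  i=16: R-O =  3 → D
  i=17: X-Y = 25 → Z
  i=18: L-F =  6 → G
  i=19: M-T = 19 → T
  i=20: L-F =  6 → G
  shifts repeat with period 8: DZGTGGUI

DZGTGGUI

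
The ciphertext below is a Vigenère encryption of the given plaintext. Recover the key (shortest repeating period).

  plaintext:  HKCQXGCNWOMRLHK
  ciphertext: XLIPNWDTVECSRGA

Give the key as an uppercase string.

  i= 0: X-H = 16 → Q
  i= 1: L-K =  1 → B
  i= 2: I-C =  6 → G
  i= 3: P-Q = 25 → Z
  i= 4: N-X = 16 → Q
  i= 5: W-G = 16 → Q
  i= 6: D-C =  1 → B
  i= 7: T-N =  6 → G
  i= 8: V-W = 25 → Z
  i= 9: E-O = 16 → Q
  i=10: C-M = 16 → Q
  i=11: S-R =  1 → B
  i=12: R-L =  6 → G
  i=13: G-H = 25 → Z
  i=14: A-K = 16 → Q
  shifts repeat with period 5: QBGZQ

QBGZQ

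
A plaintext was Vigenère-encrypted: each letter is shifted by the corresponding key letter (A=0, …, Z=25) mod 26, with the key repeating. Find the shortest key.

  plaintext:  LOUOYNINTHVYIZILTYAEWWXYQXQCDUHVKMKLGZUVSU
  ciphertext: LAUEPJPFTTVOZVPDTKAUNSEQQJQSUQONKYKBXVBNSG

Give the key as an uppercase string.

AMAQRWHS

  i= 0: L-L =  0 → A
  i= 1: A-O = 12 → M
  i= 2: U-U =  0 → A
  i= 3: E-O = 16 → Q
  i= 4: P-Y = 17 → R
  i= 5: J-N = 22 → W
  i= 6: P-I =  7 → H
  i= 7: F-N = 18 → S
  i= 8: T-T =  0 → A
  i= 9: T-H = 12 → M
  i=10: V-V =  0 → A
  i=11: O-Y = 16 → Q
  i=12: Z-I = 17 → R
  i=13: V-Z = 22 → W
  i=14: P-I =  7 → H
  i=15: D-L = 18 → S
  i=16: T-T =  0 → A
  i=17: K-Y = 12 → M
  i=18: A-A =  0 → A
  i=19: U-E = 16 → Q
  i=20: N-W = 17 → R
  i=21: S-W = 22 → W
  i=22: E-X =  7 → H
  i=23: Q-Y = 18 → S
  i=24: Q-Q =  0 → A
  i=25: J-X = 12 → M
  i=26: Q-Q =  0 → A
  i=27: S-C = 16 → Q
  i=28: U-D = 17 → R
  i=29: Q-U = 22 → W
  i=30: O-H =  7 → H
  i=31: N-V = 18 → S
  i=32: K-K =  0 → A
  i=33: Y-M = 12 → M
  i=34: K-K =  0 → A
  i=35: B-L = 16 → Q
  i=36: X-G = 17 → R
  i=37: V-Z = 22 → W
  i=38: B-U =  7 → H
  i=39: N-V = 18 → S
  i=40: S-S =  0 → A
  i=41: G-U = 12 → M
  shifts repeat with period 8: AMAQRWHS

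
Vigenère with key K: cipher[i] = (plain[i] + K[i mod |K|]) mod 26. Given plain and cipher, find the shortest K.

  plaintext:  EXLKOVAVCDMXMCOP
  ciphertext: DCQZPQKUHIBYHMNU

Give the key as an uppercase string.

  i= 0: D-E = 25 → Z
  i= 1: C-X =  5 → F
  i= 2: Q-L =  5 → F
  i= 3: Z-K = 15 → P
  i= 4: P-O =  1 → B
  i= 5: Q-V = 21 → V
  i= 6: K-A = 10 → K
  i= 7: U-V = 25 → Z
  i= 8: H-C =  5 → F
  i= 9: I-D =  5 → F
  i=10: B-M = 15 → P
  i=11: Y-X =  1 → B
  i=12: H-M = 21 → V
  i=13: M-C = 10 → K
  i=14: N-O = 25 → Z
  i=15: U-P =  5 → F
  shifts repeat with period 7: ZFFPBVK

ZFFPBVK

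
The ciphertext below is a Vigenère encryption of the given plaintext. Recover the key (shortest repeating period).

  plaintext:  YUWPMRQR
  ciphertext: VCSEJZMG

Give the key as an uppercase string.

  i= 0: V-Y = 23 → X
  i= 1: C-U =  8 → I
  i= 2: S-W = 22 → W
  i= 3: E-P = 15 → P
  i= 4: J-M = 23 → X
  i= 5: Z-R =  8 → I
  i= 6: M-Q = 22 → W
  i= 7: G-R = 15 → P
  shifts repeat with period 4: XIWP

XIWP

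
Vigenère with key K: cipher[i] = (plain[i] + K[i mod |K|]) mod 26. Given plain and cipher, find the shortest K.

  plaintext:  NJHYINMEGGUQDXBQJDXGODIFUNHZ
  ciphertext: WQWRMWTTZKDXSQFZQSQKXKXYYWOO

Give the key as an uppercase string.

  i= 0: W-N =  9 → J
  i= 1: Q-J =  7 → H
  i= 2: W-H = 15 → P
  i= 3: R-Y = 19 → T
  i= 4: M-I =  4 → E
  i= 5: W-N =  9 → J
  i= 6: T-M =  7 → H
  i= 7: T-E = 15 → P
  i= 8: Z-G = 19 → T
  i= 9: K-G =  4 → E
  i=10: D-U =  9 → J
  i=11: X-Q =  7 → H
  i=12: S-D = 15 → P
  i=13: Q-X = 19 → T
  i=14: F-B =  4 → E
  i=15: Z-Q =  9 → J
  i=16: Q-J =  7 → H
  i=17: S-D = 15 → P
  i=18: Q-X = 19 → T
  i=19: K-G =  4 → E
  i=20: X-O =  9 → J
  i=21: K-D =  7 → H
  i=22: X-I = 15 → P
  i=23: Y-F = 19 → T
  i=24: Y-U =  4 → E
  i=25: W-N =  9 → J
  i=26: O-H =  7 → H
  i=27: O-Z = 15 → P
  shifts repeat with period 5: JHPTE

JHPTE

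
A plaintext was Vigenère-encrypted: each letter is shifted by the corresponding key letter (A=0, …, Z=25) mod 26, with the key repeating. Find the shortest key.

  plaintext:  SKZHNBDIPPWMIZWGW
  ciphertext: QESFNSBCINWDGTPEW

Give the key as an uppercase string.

YUTYAR

  i= 0: Q-S = 24 → Y
  i= 1: E-K = 20 → U
  i= 2: S-Z = 19 → T
  i= 3: F-H = 24 → Y
  i= 4: N-N =  0 → A
  i= 5: S-B = 17 → R
  i= 6: B-D = 24 → Y
  i= 7: C-I = 20 → U
  i= 8: I-P = 19 → T
  i= 9: N-P = 24 → Y
  i=10: W-W =  0 → A
  i=11: D-M = 17 → R
  i=12: G-I = 24 → Y
  i=13: T-Z = 20 → U
  i=14: P-W = 19 → T
  i=15: E-G = 24 → Y
  i=16: W-W =  0 → A
  shifts repeat with period 6: YUTYAR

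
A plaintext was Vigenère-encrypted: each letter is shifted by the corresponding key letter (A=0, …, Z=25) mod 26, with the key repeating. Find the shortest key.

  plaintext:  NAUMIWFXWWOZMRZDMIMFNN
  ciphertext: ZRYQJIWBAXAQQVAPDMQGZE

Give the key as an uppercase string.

  i= 0: Z-N = 12 → M
  i= 1: R-A = 17 → R
  i= 2: Y-U =  4 → E
  i= 3: Q-M =  4 → E
  i= 4: J-I =  1 → B
  i= 5: I-W = 12 → M
  i= 6: W-F = 17 → R
  i= 7: B-X =  4 → E
  i= 8: A-W =  4 → E
  i= 9: X-W =  1 → B
  i=10: A-O = 12 → M
  i=11: Q-Z = 17 → R
  i=12: Q-M =  4 → E
  i=13: V-R =  4 → E
  i=14: A-Z =  1 → B
  i=15: P-D = 12 → M
  i=16: D-M = 17 → R
  i=17: M-I =  4 → E
  i=18: Q-M =  4 → E
  i=19: G-F =  1 → B
  i=20: Z-N = 12 → M
  i=21: E-N = 17 → R
  shifts repeat with period 5: MREEB

MREEB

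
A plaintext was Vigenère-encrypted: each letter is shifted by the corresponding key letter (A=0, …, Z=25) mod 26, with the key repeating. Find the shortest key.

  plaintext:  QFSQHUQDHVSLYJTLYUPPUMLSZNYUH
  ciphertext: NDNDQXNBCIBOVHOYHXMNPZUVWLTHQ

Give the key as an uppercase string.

XYVNJD

  i= 0: N-Q = 23 → X
  i= 1: D-F = 24 → Y
  i= 2: N-S = 21 → V
  i= 3: D-Q = 13 → N
  i= 4: Q-H =  9 → J
  i= 5: X-U =  3 → D
  i= 6: N-Q = 23 → X
  i= 7: B-D = 24 → Y
  i= 8: C-H = 21 → V
  i= 9: I-V = 13 → N
  i=10: B-S =  9 → J
  i=11: O-L =  3 → D
  i=12: V-Y = 23 → X
  i=13: H-J = 24 → Y
  i=14: O-T = 21 → V
  i=15: Y-L = 13 → N
  i=16: H-Y =  9 → J
  i=17: X-U =  3 → D
  i=18: M-P = 23 → X
  i=19: N-P = 24 → Y
  i=20: P-U = 21 → V
  i=21: Z-M = 13 → N
  i=22: U-L =  9 → J
  i=23: V-S =  3 → D
  i=24: W-Z = 23 → X
  i=25: L-N = 24 → Y
  i=26: T-Y = 21 → V
  i=27: H-U = 13 → N
  i=28: Q-H =  9 → J
  shifts repeat with period 6: XYVNJD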